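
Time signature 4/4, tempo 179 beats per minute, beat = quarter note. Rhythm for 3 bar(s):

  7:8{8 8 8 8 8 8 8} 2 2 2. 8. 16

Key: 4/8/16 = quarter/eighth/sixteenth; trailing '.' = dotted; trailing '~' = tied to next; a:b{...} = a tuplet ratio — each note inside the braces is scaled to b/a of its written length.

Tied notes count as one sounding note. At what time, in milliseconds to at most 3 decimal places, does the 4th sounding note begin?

note 4 onset = 12/7b = 574.621ms

1. 0.0ms @ 0 + 191.54ms (4/7)
2. 191.54ms @ 4/7 + 191.54ms (4/7)
3. 383.081ms @ 8/7 + 191.54ms (4/7)
4. 574.621ms @ 12/7 + 191.54ms (4/7)
5. 766.161ms @ 16/7 + 191.54ms (4/7)
6. 957.702ms @ 20/7 + 191.54ms (4/7)
7. 1149.242ms @ 24/7 + 191.54ms (4/7)
8. 1340.782ms @ 4 + 670.391ms (2)
9. 2011.173ms @ 6 + 670.391ms (2)
10. 2681.564ms @ 8 + 1005.587ms (3)
11. 3687.151ms @ 11 + 251.397ms (3/4)
12. 3938.547ms @ 47/4 + 83.799ms (1/4)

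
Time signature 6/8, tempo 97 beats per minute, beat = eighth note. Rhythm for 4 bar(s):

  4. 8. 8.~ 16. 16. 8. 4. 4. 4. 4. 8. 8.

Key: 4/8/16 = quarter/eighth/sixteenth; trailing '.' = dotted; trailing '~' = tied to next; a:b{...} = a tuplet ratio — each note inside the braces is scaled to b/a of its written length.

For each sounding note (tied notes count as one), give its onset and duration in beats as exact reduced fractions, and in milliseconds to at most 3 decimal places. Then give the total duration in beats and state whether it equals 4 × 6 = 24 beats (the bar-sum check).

1) 0.0ms=0b +1855.67ms=3b
2) 1855.67ms=3b +927.835ms=3/2b
3) 2783.505ms=9/2b +1391.753ms=9/4b
4) 4175.258ms=27/4b +463.918ms=3/4b
5) 4639.175ms=15/2b +927.835ms=3/2b
6) 5567.01ms=9b +1855.67ms=3b
7) 7422.68ms=12b +1855.67ms=3b
8) 9278.351ms=15b +1855.67ms=3b
9) 11134.021ms=18b +1855.67ms=3b
10) 12989.691ms=21b +927.835ms=3/2b
11) 13917.526ms=45/2b +927.835ms=3/2b
Σ=24b of 24 (97bpm 6/8) — PASS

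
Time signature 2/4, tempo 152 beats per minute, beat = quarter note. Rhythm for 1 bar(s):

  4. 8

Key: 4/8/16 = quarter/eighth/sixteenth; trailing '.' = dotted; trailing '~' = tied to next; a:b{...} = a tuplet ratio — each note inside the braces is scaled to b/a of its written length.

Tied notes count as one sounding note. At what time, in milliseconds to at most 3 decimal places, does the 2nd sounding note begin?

1. 0.0ms @ 0 + 592.105ms (3/2)
2. 592.105ms @ 3/2 + 197.368ms (1/2)

note 2 onset = 3/2b = 592.105ms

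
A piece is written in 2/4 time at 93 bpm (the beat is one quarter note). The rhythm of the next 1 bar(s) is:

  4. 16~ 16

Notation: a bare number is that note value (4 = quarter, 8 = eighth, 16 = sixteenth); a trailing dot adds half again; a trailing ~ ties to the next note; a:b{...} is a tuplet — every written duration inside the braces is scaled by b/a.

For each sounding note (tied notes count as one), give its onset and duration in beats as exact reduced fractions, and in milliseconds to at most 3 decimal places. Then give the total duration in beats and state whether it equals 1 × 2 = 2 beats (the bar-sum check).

1) 0.0ms=0b +967.742ms=3/2b
2) 967.742ms=3/2b +322.581ms=1/2b
Σ=2b of 2 (93bpm 2/4) — PASS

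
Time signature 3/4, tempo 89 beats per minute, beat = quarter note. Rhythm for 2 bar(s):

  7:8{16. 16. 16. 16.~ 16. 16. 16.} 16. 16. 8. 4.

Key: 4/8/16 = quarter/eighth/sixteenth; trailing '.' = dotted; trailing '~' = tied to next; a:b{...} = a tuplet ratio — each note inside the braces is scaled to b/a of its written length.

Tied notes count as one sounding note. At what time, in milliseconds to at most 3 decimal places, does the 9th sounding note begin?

note 9 onset = 15/4b = 2528.09ms

1. 0.0ms @ 0 + 288.925ms (3/7)
2. 288.925ms @ 3/7 + 288.925ms (3/7)
3. 577.849ms @ 6/7 + 288.925ms (3/7)
4. 866.774ms @ 9/7 + 577.849ms (6/7)
5. 1444.623ms @ 15/7 + 288.925ms (3/7)
6. 1733.547ms @ 18/7 + 288.925ms (3/7)
7. 2022.472ms @ 3 + 252.809ms (3/8)
8. 2275.281ms @ 27/8 + 252.809ms (3/8)
9. 2528.09ms @ 15/4 + 505.618ms (3/4)
10. 3033.708ms @ 9/2 + 1011.236ms (3/2)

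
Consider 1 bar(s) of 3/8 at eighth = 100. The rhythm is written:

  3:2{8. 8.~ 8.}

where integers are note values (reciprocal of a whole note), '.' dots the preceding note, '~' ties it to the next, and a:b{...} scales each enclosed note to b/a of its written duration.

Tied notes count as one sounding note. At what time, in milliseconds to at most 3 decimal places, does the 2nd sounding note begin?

note 2 onset = 1b = 600.0ms

1. 0.0ms @ 0 + 600.0ms (1)
2. 600.0ms @ 1 + 1200.0ms (2)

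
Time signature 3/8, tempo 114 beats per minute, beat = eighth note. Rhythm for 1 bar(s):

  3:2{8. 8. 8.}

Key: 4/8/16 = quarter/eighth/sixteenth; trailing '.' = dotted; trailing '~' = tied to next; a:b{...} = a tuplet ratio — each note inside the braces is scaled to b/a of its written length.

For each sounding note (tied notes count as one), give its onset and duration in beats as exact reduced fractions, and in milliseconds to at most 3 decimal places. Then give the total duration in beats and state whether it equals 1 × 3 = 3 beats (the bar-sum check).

1) 0.0ms=0b +526.316ms=1b
2) 526.316ms=1b +526.316ms=1b
3) 1052.632ms=2b +526.316ms=1b
Σ=3b of 3 (114bpm 3/8) — PASS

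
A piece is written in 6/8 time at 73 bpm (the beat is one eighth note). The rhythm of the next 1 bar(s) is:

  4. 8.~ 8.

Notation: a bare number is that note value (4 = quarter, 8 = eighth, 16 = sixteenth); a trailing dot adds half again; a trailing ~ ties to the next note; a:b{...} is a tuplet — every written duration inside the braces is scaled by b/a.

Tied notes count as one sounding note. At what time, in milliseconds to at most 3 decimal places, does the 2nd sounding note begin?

1. 0.0ms @ 0 + 2465.753ms (3)
2. 2465.753ms @ 3 + 2465.753ms (3)

note 2 onset = 3b = 2465.753ms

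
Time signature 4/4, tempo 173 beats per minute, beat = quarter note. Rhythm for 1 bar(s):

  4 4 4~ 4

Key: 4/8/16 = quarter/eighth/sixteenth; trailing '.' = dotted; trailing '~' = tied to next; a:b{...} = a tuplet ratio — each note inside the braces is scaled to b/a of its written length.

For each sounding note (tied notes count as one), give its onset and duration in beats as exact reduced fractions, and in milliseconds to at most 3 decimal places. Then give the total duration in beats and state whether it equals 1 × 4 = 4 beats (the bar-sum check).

1) 0.0ms=0b +346.821ms=1b
2) 346.821ms=1b +346.821ms=1b
3) 693.642ms=2b +693.642ms=2b
Σ=4b of 4 (173bpm 4/4) — PASS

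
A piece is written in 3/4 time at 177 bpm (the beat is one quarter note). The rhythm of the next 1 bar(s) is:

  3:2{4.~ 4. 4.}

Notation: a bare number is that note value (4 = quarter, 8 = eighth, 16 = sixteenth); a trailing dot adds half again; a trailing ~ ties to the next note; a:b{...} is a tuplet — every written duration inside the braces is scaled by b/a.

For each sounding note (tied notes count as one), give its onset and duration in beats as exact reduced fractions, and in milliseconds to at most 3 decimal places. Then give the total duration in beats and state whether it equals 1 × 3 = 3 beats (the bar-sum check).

1) 0.0ms=0b +677.966ms=2b
2) 677.966ms=2b +338.983ms=1b
Σ=3b of 3 (177bpm 3/4) — PASS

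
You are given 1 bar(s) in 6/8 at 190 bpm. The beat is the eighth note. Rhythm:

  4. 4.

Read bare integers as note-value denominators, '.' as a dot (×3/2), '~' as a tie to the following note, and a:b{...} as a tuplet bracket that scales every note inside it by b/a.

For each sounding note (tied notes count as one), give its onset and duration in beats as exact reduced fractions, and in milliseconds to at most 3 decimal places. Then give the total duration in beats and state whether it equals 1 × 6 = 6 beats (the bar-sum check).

1) 0.0ms=0b +947.368ms=3b
2) 947.368ms=3b +947.368ms=3b
Σ=6b of 6 (190bpm 6/8) — PASS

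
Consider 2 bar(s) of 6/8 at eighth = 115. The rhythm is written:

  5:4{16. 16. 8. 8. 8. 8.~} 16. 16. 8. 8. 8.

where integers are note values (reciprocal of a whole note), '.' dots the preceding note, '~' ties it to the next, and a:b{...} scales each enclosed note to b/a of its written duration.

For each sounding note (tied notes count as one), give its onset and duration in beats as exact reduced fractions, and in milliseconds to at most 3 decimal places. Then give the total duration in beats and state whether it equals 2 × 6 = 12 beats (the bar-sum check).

1) 0.0ms=0b +313.043ms=3/5b
2) 313.043ms=3/5b +313.043ms=3/5b
3) 626.087ms=6/5b +626.087ms=6/5b
4) 1252.174ms=12/5b +626.087ms=6/5b
5) 1878.261ms=18/5b +626.087ms=6/5b
6) 2504.348ms=24/5b +1017.391ms=39/20b
7) 3521.739ms=27/4b +391.304ms=3/4b
8) 3913.043ms=15/2b +782.609ms=3/2b
9) 4695.652ms=9b +782.609ms=3/2b
10) 5478.261ms=21/2b +782.609ms=3/2b
Σ=12b of 12 (115bpm 6/8) — PASS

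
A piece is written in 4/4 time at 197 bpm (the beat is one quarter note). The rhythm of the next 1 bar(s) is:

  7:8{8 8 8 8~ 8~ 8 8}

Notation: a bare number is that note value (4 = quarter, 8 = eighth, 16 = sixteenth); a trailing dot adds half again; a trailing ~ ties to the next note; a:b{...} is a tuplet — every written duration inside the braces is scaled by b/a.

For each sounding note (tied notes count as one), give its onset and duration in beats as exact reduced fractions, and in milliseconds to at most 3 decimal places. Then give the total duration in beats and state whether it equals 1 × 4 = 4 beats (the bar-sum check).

1) 0.0ms=0b +174.039ms=4/7b
2) 174.039ms=4/7b +174.039ms=4/7b
3) 348.078ms=8/7b +174.039ms=4/7b
4) 522.117ms=12/7b +522.117ms=12/7b
5) 1044.235ms=24/7b +174.039ms=4/7b
Σ=4b of 4 (197bpm 4/4) — PASS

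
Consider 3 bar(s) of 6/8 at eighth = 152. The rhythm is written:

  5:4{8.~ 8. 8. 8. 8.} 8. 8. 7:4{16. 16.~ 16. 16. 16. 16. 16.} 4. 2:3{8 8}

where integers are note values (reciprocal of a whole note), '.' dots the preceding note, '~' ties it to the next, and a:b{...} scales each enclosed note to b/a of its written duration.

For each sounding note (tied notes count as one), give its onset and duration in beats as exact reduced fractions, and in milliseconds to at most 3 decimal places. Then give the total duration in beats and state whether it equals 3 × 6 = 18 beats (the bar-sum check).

1) 0.0ms=0b +947.368ms=12/5b
2) 947.368ms=12/5b +473.684ms=6/5b
3) 1421.053ms=18/5b +473.684ms=6/5b
4) 1894.737ms=24/5b +473.684ms=6/5b
5) 2368.421ms=6b +592.105ms=3/2b
6) 2960.526ms=15/2b +592.105ms=3/2b
7) 3552.632ms=9b +169.173ms=3/7b
8) 3721.805ms=66/7b +338.346ms=6/7b
9) 4060.15ms=72/7b +169.173ms=3/7b
10) 4229.323ms=75/7b +169.173ms=3/7b
11) 4398.496ms=78/7b +169.173ms=3/7b
12) 4567.669ms=81/7b +169.173ms=3/7b
13) 4736.842ms=12b +1184.211ms=3b
14) 5921.053ms=15b +592.105ms=3/2b
15) 6513.158ms=33/2b +592.105ms=3/2b
Σ=18b of 18 (152bpm 6/8) — PASS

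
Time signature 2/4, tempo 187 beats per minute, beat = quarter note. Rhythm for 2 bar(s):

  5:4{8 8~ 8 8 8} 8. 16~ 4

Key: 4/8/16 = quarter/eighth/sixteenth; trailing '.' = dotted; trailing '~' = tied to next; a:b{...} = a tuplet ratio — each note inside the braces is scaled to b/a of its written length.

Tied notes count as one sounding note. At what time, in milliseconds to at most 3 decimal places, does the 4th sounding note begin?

note 4 onset = 8/5b = 513.369ms

1. 0.0ms @ 0 + 128.342ms (2/5)
2. 128.342ms @ 2/5 + 256.684ms (4/5)
3. 385.027ms @ 6/5 + 128.342ms (2/5)
4. 513.369ms @ 8/5 + 128.342ms (2/5)
5. 641.711ms @ 2 + 240.642ms (3/4)
6. 882.353ms @ 11/4 + 401.07ms (5/4)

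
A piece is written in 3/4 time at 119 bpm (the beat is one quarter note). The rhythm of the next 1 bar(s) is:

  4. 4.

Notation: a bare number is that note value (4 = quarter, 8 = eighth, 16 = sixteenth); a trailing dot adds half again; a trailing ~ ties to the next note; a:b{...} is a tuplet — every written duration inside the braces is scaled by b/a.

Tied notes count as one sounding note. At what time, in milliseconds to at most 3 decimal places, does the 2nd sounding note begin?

1. 0.0ms @ 0 + 756.303ms (3/2)
2. 756.303ms @ 3/2 + 756.303ms (3/2)

note 2 onset = 3/2b = 756.303ms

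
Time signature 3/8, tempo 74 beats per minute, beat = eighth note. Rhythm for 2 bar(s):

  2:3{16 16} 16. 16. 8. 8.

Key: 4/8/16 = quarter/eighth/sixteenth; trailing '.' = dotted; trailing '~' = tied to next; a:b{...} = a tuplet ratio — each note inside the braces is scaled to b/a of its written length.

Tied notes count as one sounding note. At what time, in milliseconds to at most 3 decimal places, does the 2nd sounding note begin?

1. 0.0ms @ 0 + 608.108ms (3/4)
2. 608.108ms @ 3/4 + 608.108ms (3/4)
3. 1216.216ms @ 3/2 + 608.108ms (3/4)
4. 1824.324ms @ 9/4 + 608.108ms (3/4)
5. 2432.432ms @ 3 + 1216.216ms (3/2)
6. 3648.649ms @ 9/2 + 1216.216ms (3/2)

note 2 onset = 3/4b = 608.108ms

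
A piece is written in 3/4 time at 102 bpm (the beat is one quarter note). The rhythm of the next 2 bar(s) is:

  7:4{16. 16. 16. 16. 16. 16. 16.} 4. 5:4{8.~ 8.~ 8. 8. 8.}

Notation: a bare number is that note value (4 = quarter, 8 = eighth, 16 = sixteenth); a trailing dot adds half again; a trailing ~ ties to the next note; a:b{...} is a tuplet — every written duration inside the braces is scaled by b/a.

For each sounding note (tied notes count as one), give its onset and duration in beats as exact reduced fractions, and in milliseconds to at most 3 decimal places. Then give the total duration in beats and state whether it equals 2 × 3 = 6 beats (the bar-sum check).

1) 0.0ms=0b +126.05ms=3/14b
2) 126.05ms=3/14b +126.05ms=3/14b
3) 252.101ms=3/7b +126.05ms=3/14b
4) 378.151ms=9/14b +126.05ms=3/14b
5) 504.202ms=6/7b +126.05ms=3/14b
6) 630.252ms=15/14b +126.05ms=3/14b
7) 756.303ms=9/7b +126.05ms=3/14b
8) 882.353ms=3/2b +882.353ms=3/2b
9) 1764.706ms=3b +1058.824ms=9/5b
10) 2823.529ms=24/5b +352.941ms=3/5b
11) 3176.471ms=27/5b +352.941ms=3/5b
Σ=6b of 6 (102bpm 3/4) — PASS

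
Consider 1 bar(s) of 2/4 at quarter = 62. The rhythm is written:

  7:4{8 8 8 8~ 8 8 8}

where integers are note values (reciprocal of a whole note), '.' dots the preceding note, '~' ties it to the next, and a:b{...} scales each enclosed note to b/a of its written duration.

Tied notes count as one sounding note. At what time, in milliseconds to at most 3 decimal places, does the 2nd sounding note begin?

note 2 onset = 2/7b = 276.498ms

1. 0.0ms @ 0 + 276.498ms (2/7)
2. 276.498ms @ 2/7 + 276.498ms (2/7)
3. 552.995ms @ 4/7 + 276.498ms (2/7)
4. 829.493ms @ 6/7 + 552.995ms (4/7)
5. 1382.488ms @ 10/7 + 276.498ms (2/7)
6. 1658.986ms @ 12/7 + 276.498ms (2/7)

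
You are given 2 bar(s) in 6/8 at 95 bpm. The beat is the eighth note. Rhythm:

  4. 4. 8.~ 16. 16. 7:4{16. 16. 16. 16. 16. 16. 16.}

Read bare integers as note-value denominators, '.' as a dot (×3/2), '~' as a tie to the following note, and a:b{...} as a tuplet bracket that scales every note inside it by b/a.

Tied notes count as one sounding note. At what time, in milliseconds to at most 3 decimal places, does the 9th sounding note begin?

note 9 onset = 75/7b = 6766.917ms

1. 0.0ms @ 0 + 1894.737ms (3)
2. 1894.737ms @ 3 + 1894.737ms (3)
3. 3789.474ms @ 6 + 1421.053ms (9/4)
4. 5210.526ms @ 33/4 + 473.684ms (3/4)
5. 5684.211ms @ 9 + 270.677ms (3/7)
6. 5954.887ms @ 66/7 + 270.677ms (3/7)
7. 6225.564ms @ 69/7 + 270.677ms (3/7)
8. 6496.241ms @ 72/7 + 270.677ms (3/7)
9. 6766.917ms @ 75/7 + 270.677ms (3/7)
10. 7037.594ms @ 78/7 + 270.677ms (3/7)
11. 7308.271ms @ 81/7 + 270.677ms (3/7)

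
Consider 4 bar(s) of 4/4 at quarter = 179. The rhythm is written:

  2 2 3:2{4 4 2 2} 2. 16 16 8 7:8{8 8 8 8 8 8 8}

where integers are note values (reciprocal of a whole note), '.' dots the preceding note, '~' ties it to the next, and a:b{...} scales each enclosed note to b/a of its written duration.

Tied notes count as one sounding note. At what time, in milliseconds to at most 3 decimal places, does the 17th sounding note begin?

1. 0.0ms @ 0 + 670.391ms (2)
2. 670.391ms @ 2 + 670.391ms (2)
3. 1340.782ms @ 4 + 223.464ms (2/3)
4. 1564.246ms @ 14/3 + 223.464ms (2/3)
5. 1787.709ms @ 16/3 + 446.927ms (4/3)
6. 2234.637ms @ 20/3 + 446.927ms (4/3)
7. 2681.564ms @ 8 + 1005.587ms (3)
8. 3687.151ms @ 11 + 83.799ms (1/4)
9. 3770.95ms @ 45/4 + 83.799ms (1/4)
10. 3854.749ms @ 23/2 + 167.598ms (1/2)
11. 4022.346ms @ 12 + 191.54ms (4/7)
12. 4213.887ms @ 88/7 + 191.54ms (4/7)
13. 4405.427ms @ 92/7 + 191.54ms (4/7)
14. 4596.967ms @ 96/7 + 191.54ms (4/7)
15. 4788.508ms @ 100/7 + 191.54ms (4/7)
16. 4980.048ms @ 104/7 + 191.54ms (4/7)
17. 5171.588ms @ 108/7 + 191.54ms (4/7)

note 17 onset = 108/7b = 5171.588ms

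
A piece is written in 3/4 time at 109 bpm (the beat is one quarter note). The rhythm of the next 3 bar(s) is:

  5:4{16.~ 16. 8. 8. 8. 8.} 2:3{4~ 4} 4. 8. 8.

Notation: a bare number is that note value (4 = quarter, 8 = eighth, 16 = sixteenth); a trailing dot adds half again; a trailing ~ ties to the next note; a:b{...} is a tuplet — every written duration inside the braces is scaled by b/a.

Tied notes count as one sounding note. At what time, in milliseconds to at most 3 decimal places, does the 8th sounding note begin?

1. 0.0ms @ 0 + 330.275ms (3/5)
2. 330.275ms @ 3/5 + 330.275ms (3/5)
3. 660.55ms @ 6/5 + 330.275ms (3/5)
4. 990.826ms @ 9/5 + 330.275ms (3/5)
5. 1321.101ms @ 12/5 + 330.275ms (3/5)
6. 1651.376ms @ 3 + 1651.376ms (3)
7. 3302.752ms @ 6 + 825.688ms (3/2)
8. 4128.44ms @ 15/2 + 412.844ms (3/4)
9. 4541.284ms @ 33/4 + 412.844ms (3/4)

note 8 onset = 15/2b = 4128.44ms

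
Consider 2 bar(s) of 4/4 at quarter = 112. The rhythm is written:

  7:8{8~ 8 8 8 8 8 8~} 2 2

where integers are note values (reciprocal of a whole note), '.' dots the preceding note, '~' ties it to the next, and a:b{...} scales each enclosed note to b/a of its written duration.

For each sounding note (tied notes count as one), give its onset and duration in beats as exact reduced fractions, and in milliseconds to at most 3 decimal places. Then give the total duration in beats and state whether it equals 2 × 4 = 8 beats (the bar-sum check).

1) 0.0ms=0b +612.245ms=8/7b
2) 612.245ms=8/7b +306.122ms=4/7b
3) 918.367ms=12/7b +306.122ms=4/7b
4) 1224.49ms=16/7b +306.122ms=4/7b
5) 1530.612ms=20/7b +306.122ms=4/7b
6) 1836.735ms=24/7b +1377.551ms=18/7b
7) 3214.286ms=6b +1071.429ms=2b
Σ=8b of 8 (112bpm 4/4) — PASS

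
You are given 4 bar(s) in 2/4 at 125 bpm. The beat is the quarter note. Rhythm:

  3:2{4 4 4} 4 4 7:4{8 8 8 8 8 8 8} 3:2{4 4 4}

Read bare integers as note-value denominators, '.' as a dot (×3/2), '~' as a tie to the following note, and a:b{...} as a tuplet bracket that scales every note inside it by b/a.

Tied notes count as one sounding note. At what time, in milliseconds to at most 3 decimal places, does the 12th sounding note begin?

1. 0.0ms @ 0 + 320.0ms (2/3)
2. 320.0ms @ 2/3 + 320.0ms (2/3)
3. 640.0ms @ 4/3 + 320.0ms (2/3)
4. 960.0ms @ 2 + 480.0ms (1)
5. 1440.0ms @ 3 + 480.0ms (1)
6. 1920.0ms @ 4 + 137.143ms (2/7)
7. 2057.143ms @ 30/7 + 137.143ms (2/7)
8. 2194.286ms @ 32/7 + 137.143ms (2/7)
9. 2331.429ms @ 34/7 + 137.143ms (2/7)
10. 2468.571ms @ 36/7 + 137.143ms (2/7)
11. 2605.714ms @ 38/7 + 137.143ms (2/7)
12. 2742.857ms @ 40/7 + 137.143ms (2/7)
13. 2880.0ms @ 6 + 320.0ms (2/3)
14. 3200.0ms @ 20/3 + 320.0ms (2/3)
15. 3520.0ms @ 22/3 + 320.0ms (2/3)

note 12 onset = 40/7b = 2742.857ms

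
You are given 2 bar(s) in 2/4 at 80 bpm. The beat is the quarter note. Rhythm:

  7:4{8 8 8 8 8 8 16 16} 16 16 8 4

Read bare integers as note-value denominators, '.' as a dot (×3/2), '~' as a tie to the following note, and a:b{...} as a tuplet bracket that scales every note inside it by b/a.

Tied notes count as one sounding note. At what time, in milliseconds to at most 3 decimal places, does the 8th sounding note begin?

1. 0.0ms @ 0 + 214.286ms (2/7)
2. 214.286ms @ 2/7 + 214.286ms (2/7)
3. 428.571ms @ 4/7 + 214.286ms (2/7)
4. 642.857ms @ 6/7 + 214.286ms (2/7)
5. 857.143ms @ 8/7 + 214.286ms (2/7)
6. 1071.429ms @ 10/7 + 214.286ms (2/7)
7. 1285.714ms @ 12/7 + 107.143ms (1/7)
8. 1392.857ms @ 13/7 + 107.143ms (1/7)
9. 1500.0ms @ 2 + 187.5ms (1/4)
10. 1687.5ms @ 9/4 + 187.5ms (1/4)
11. 1875.0ms @ 5/2 + 375.0ms (1/2)
12. 2250.0ms @ 3 + 750.0ms (1)

note 8 onset = 13/7b = 1392.857ms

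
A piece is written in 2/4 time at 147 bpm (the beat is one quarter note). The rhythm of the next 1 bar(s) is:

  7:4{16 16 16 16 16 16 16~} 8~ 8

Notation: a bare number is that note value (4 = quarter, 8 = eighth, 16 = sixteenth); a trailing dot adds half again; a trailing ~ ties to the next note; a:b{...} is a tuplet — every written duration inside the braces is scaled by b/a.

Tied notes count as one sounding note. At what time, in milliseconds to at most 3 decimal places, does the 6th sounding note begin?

1. 0.0ms @ 0 + 58.309ms (1/7)
2. 58.309ms @ 1/7 + 58.309ms (1/7)
3. 116.618ms @ 2/7 + 58.309ms (1/7)
4. 174.927ms @ 3/7 + 58.309ms (1/7)
5. 233.236ms @ 4/7 + 58.309ms (1/7)
6. 291.545ms @ 5/7 + 58.309ms (1/7)
7. 349.854ms @ 6/7 + 466.472ms (8/7)

note 6 onset = 5/7b = 291.545ms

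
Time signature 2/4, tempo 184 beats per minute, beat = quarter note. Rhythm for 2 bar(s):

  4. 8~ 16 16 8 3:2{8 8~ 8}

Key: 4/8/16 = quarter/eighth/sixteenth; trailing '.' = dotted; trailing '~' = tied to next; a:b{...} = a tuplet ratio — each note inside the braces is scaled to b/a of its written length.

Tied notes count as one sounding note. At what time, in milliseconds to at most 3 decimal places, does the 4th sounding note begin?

note 4 onset = 5/2b = 815.217ms

1. 0.0ms @ 0 + 489.13ms (3/2)
2. 489.13ms @ 3/2 + 244.565ms (3/4)
3. 733.696ms @ 9/4 + 81.522ms (1/4)
4. 815.217ms @ 5/2 + 163.043ms (1/2)
5. 978.261ms @ 3 + 108.696ms (1/3)
6. 1086.957ms @ 10/3 + 217.391ms (2/3)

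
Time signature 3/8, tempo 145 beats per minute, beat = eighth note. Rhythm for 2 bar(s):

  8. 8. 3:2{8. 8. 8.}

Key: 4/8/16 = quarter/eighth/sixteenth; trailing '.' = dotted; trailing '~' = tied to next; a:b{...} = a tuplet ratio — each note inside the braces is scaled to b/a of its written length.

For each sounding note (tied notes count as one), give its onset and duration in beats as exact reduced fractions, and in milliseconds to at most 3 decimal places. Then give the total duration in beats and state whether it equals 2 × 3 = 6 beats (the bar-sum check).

1) 0.0ms=0b +620.69ms=3/2b
2) 620.69ms=3/2b +620.69ms=3/2b
3) 1241.379ms=3b +413.793ms=1b
4) 1655.172ms=4b +413.793ms=1b
5) 2068.966ms=5b +413.793ms=1b
Σ=6b of 6 (145bpm 3/8) — PASS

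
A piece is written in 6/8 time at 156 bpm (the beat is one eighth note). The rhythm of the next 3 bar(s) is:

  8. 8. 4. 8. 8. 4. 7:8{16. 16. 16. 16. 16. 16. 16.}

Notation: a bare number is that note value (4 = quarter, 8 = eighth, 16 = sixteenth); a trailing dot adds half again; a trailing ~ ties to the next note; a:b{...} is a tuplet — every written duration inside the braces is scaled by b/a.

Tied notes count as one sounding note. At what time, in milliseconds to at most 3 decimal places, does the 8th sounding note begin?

note 8 onset = 90/7b = 4945.055ms

1. 0.0ms @ 0 + 576.923ms (3/2)
2. 576.923ms @ 3/2 + 576.923ms (3/2)
3. 1153.846ms @ 3 + 1153.846ms (3)
4. 2307.692ms @ 6 + 576.923ms (3/2)
5. 2884.615ms @ 15/2 + 576.923ms (3/2)
6. 3461.538ms @ 9 + 1153.846ms (3)
7. 4615.385ms @ 12 + 329.67ms (6/7)
8. 4945.055ms @ 90/7 + 329.67ms (6/7)
9. 5274.725ms @ 96/7 + 329.67ms (6/7)
10. 5604.396ms @ 102/7 + 329.67ms (6/7)
11. 5934.066ms @ 108/7 + 329.67ms (6/7)
12. 6263.736ms @ 114/7 + 329.67ms (6/7)
13. 6593.407ms @ 120/7 + 329.67ms (6/7)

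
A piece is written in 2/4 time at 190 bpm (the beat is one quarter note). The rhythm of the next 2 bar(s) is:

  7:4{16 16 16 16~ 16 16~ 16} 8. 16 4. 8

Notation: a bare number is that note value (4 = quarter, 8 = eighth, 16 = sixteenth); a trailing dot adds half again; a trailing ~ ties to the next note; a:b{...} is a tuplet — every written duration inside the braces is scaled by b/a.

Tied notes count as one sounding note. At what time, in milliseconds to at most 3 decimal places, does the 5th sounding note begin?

1. 0.0ms @ 0 + 45.113ms (1/7)
2. 45.113ms @ 1/7 + 45.113ms (1/7)
3. 90.226ms @ 2/7 + 45.113ms (1/7)
4. 135.338ms @ 3/7 + 90.226ms (2/7)
5. 225.564ms @ 5/7 + 90.226ms (2/7)
6. 315.789ms @ 1 + 236.842ms (3/4)
7. 552.632ms @ 7/4 + 78.947ms (1/4)
8. 631.579ms @ 2 + 473.684ms (3/2)
9. 1105.263ms @ 7/2 + 157.895ms (1/2)

note 5 onset = 5/7b = 225.564ms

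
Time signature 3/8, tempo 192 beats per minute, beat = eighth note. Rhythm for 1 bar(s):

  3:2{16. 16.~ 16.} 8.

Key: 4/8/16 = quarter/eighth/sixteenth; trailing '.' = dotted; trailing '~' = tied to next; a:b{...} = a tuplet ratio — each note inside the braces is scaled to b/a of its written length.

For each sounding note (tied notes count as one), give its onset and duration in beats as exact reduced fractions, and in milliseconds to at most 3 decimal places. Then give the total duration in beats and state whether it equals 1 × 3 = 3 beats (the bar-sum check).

1) 0.0ms=0b +156.25ms=1/2b
2) 156.25ms=1/2b +312.5ms=1b
3) 468.75ms=3/2b +468.75ms=3/2b
Σ=3b of 3 (192bpm 3/8) — PASS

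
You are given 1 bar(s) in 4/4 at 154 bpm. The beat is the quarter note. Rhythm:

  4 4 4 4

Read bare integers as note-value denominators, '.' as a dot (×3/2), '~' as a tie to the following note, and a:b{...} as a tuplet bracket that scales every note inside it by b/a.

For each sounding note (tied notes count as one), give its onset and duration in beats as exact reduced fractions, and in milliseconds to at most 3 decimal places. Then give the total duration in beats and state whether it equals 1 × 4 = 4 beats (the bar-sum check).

1) 0.0ms=0b +389.61ms=1b
2) 389.61ms=1b +389.61ms=1b
3) 779.221ms=2b +389.61ms=1b
4) 1168.831ms=3b +389.61ms=1b
Σ=4b of 4 (154bpm 4/4) — PASS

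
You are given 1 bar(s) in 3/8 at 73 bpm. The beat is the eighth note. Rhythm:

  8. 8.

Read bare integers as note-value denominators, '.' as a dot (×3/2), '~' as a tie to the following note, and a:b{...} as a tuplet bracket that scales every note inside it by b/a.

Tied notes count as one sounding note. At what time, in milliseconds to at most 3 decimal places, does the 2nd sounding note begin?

note 2 onset = 3/2b = 1232.877ms

1. 0.0ms @ 0 + 1232.877ms (3/2)
2. 1232.877ms @ 3/2 + 1232.877ms (3/2)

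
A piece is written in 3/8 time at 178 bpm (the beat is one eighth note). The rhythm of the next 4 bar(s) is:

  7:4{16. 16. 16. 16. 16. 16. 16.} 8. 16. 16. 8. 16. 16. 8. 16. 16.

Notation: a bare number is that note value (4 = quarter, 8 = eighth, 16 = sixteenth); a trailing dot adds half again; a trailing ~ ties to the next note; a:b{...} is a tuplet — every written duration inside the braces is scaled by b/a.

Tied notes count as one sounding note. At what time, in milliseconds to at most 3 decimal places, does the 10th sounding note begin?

1. 0.0ms @ 0 + 144.462ms (3/7)
2. 144.462ms @ 3/7 + 144.462ms (3/7)
3. 288.925ms @ 6/7 + 144.462ms (3/7)
4. 433.387ms @ 9/7 + 144.462ms (3/7)
5. 577.849ms @ 12/7 + 144.462ms (3/7)
6. 722.311ms @ 15/7 + 144.462ms (3/7)
7. 866.774ms @ 18/7 + 144.462ms (3/7)
8. 1011.236ms @ 3 + 505.618ms (3/2)
9. 1516.854ms @ 9/2 + 252.809ms (3/4)
10. 1769.663ms @ 21/4 + 252.809ms (3/4)
11. 2022.472ms @ 6 + 505.618ms (3/2)
12. 2528.09ms @ 15/2 + 252.809ms (3/4)
13. 2780.899ms @ 33/4 + 252.809ms (3/4)
14. 3033.708ms @ 9 + 505.618ms (3/2)
15. 3539.326ms @ 21/2 + 252.809ms (3/4)
16. 3792.135ms @ 45/4 + 252.809ms (3/4)

note 10 onset = 21/4b = 1769.663ms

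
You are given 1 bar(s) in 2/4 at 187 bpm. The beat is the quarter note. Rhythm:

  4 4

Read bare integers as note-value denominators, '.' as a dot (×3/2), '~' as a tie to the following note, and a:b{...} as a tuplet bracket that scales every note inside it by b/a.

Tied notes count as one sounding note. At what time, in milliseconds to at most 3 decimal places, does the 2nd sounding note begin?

note 2 onset = 1b = 320.856ms

1. 0.0ms @ 0 + 320.856ms (1)
2. 320.856ms @ 1 + 320.856ms (1)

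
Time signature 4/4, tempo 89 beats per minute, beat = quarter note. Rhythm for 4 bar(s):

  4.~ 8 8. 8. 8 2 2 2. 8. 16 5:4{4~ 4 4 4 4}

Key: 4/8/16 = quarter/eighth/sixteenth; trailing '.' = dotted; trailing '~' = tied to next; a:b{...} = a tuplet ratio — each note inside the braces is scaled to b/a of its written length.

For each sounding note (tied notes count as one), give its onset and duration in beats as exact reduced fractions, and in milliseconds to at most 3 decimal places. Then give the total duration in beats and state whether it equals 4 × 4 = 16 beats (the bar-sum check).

1) 0.0ms=0b +1348.315ms=2b
2) 1348.315ms=2b +505.618ms=3/4b
3) 1853.933ms=11/4b +505.618ms=3/4b
4) 2359.551ms=7/2b +337.079ms=1/2b
5) 2696.629ms=4b +1348.315ms=2b
6) 4044.944ms=6b +1348.315ms=2b
7) 5393.258ms=8b +2022.472ms=3b
8) 7415.73ms=11b +505.618ms=3/4b
9) 7921.348ms=47/4b +168.539ms=1/4b
10) 8089.888ms=12b +1078.652ms=8/5b
11) 9168.539ms=68/5b +539.326ms=4/5b
12) 9707.865ms=72/5b +539.326ms=4/5b
13) 10247.191ms=76/5b +539.326ms=4/5b
Σ=16b of 16 (89bpm 4/4) — PASS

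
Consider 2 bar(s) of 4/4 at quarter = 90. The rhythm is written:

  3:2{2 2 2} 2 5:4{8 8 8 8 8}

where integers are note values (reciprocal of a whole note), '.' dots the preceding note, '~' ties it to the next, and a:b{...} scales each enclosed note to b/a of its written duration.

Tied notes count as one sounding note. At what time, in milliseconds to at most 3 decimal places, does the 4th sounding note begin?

note 4 onset = 4b = 2666.667ms

1. 0.0ms @ 0 + 888.889ms (4/3)
2. 888.889ms @ 4/3 + 888.889ms (4/3)
3. 1777.778ms @ 8/3 + 888.889ms (4/3)
4. 2666.667ms @ 4 + 1333.333ms (2)
5. 4000.0ms @ 6 + 266.667ms (2/5)
6. 4266.667ms @ 32/5 + 266.667ms (2/5)
7. 4533.333ms @ 34/5 + 266.667ms (2/5)
8. 4800.0ms @ 36/5 + 266.667ms (2/5)
9. 5066.667ms @ 38/5 + 266.667ms (2/5)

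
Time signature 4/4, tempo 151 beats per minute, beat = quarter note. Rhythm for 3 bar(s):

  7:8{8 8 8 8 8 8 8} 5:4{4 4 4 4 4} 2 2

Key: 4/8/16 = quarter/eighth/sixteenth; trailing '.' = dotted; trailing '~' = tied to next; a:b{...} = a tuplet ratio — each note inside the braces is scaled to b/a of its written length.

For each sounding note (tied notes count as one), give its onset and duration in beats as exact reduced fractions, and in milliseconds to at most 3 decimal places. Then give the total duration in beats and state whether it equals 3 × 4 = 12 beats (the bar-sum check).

1) 0.0ms=0b +227.058ms=4/7b
2) 227.058ms=4/7b +227.058ms=4/7b
3) 454.115ms=8/7b +227.058ms=4/7b
4) 681.173ms=12/7b +227.058ms=4/7b
5) 908.231ms=16/7b +227.058ms=4/7b
6) 1135.289ms=20/7b +227.058ms=4/7b
7) 1362.346ms=24/7b +227.058ms=4/7b
8) 1589.404ms=4b +317.881ms=4/5b
9) 1907.285ms=24/5b +317.881ms=4/5b
10) 2225.166ms=28/5b +317.881ms=4/5b
11) 2543.046ms=32/5b +317.881ms=4/5b
12) 2860.927ms=36/5b +317.881ms=4/5b
13) 3178.808ms=8b +794.702ms=2b
14) 3973.51ms=10b +794.702ms=2b
Σ=12b of 12 (151bpm 4/4) — PASS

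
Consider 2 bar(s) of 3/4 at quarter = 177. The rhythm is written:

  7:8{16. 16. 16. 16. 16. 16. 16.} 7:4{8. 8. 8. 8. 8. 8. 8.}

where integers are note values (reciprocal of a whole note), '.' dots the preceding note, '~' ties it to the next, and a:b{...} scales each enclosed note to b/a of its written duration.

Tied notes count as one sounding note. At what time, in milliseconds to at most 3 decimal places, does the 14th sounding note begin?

note 14 onset = 39/7b = 1888.62ms

1. 0.0ms @ 0 + 145.278ms (3/7)
2. 145.278ms @ 3/7 + 145.278ms (3/7)
3. 290.557ms @ 6/7 + 145.278ms (3/7)
4. 435.835ms @ 9/7 + 145.278ms (3/7)
5. 581.114ms @ 12/7 + 145.278ms (3/7)
6. 726.392ms @ 15/7 + 145.278ms (3/7)
7. 871.671ms @ 18/7 + 145.278ms (3/7)
8. 1016.949ms @ 3 + 145.278ms (3/7)
9. 1162.228ms @ 24/7 + 145.278ms (3/7)
10. 1307.506ms @ 27/7 + 145.278ms (3/7)
11. 1452.785ms @ 30/7 + 145.278ms (3/7)
12. 1598.063ms @ 33/7 + 145.278ms (3/7)
13. 1743.341ms @ 36/7 + 145.278ms (3/7)
14. 1888.62ms @ 39/7 + 145.278ms (3/7)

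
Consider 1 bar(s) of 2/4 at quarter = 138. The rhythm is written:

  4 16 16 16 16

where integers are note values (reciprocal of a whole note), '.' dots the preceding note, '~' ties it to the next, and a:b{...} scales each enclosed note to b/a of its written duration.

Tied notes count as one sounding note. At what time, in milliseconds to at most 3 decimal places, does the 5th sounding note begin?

note 5 onset = 7/4b = 760.87ms

1. 0.0ms @ 0 + 434.783ms (1)
2. 434.783ms @ 1 + 108.696ms (1/4)
3. 543.478ms @ 5/4 + 108.696ms (1/4)
4. 652.174ms @ 3/2 + 108.696ms (1/4)
5. 760.87ms @ 7/4 + 108.696ms (1/4)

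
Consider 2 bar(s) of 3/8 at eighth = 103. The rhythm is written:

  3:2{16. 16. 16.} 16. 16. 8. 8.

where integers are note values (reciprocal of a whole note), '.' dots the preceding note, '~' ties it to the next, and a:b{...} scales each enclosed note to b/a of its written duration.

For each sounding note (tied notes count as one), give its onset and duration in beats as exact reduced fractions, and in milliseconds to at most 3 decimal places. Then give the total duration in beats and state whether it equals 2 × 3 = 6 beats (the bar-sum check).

1) 0.0ms=0b +291.262ms=1/2b
2) 291.262ms=1/2b +291.262ms=1/2b
3) 582.524ms=1b +291.262ms=1/2b
4) 873.786ms=3/2b +436.893ms=3/4b
5) 1310.68ms=9/4b +436.893ms=3/4b
6) 1747.573ms=3b +873.786ms=3/2b
7) 2621.359ms=9/2b +873.786ms=3/2b
Σ=6b of 6 (103bpm 3/8) — PASS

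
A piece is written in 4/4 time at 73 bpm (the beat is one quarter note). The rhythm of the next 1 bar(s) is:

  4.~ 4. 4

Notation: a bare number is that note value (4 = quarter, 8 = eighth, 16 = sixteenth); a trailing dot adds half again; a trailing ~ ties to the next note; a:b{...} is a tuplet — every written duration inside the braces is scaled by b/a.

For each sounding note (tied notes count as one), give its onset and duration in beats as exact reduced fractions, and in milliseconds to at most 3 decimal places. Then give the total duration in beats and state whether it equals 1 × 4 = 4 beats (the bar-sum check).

1) 0.0ms=0b +2465.753ms=3b
2) 2465.753ms=3b +821.918ms=1b
Σ=4b of 4 (73bpm 4/4) — PASS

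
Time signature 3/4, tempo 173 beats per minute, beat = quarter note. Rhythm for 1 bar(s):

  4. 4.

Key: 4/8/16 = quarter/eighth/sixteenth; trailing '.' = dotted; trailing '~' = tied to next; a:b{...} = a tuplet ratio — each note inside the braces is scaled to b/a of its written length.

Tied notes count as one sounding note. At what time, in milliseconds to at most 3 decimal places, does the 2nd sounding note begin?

note 2 onset = 3/2b = 520.231ms

1. 0.0ms @ 0 + 520.231ms (3/2)
2. 520.231ms @ 3/2 + 520.231ms (3/2)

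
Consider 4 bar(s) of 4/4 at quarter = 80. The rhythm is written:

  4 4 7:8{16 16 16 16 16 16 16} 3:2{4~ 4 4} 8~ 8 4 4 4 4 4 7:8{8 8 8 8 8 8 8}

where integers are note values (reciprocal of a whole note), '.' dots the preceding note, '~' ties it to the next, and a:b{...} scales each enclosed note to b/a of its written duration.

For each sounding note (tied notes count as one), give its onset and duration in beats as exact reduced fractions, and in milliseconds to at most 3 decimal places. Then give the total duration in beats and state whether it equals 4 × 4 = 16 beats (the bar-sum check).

1) 0.0ms=0b +750.0ms=1b
2) 750.0ms=1b +750.0ms=1b
3) 1500.0ms=2b +214.286ms=2/7b
4) 1714.286ms=16/7b +214.286ms=2/7b
5) 1928.571ms=18/7b +214.286ms=2/7b
6) 2142.857ms=20/7b +214.286ms=2/7b
7) 2357.143ms=22/7b +214.286ms=2/7b
8) 2571.429ms=24/7b +214.286ms=2/7b
9) 2785.714ms=26/7b +214.286ms=2/7b
10) 3000.0ms=4b +1000.0ms=4/3b
11) 4000.0ms=16/3b +500.0ms=2/3b
12) 4500.0ms=6b +750.0ms=1b
13) 5250.0ms=7b +750.0ms=1b
14) 6000.0ms=8b +750.0ms=1b
15) 6750.0ms=9b +750.0ms=1b
16) 7500.0ms=10b +750.0ms=1b
17) 8250.0ms=11b +750.0ms=1b
18) 9000.0ms=12b +428.571ms=4/7b
19) 9428.571ms=88/7b +428.571ms=4/7b
20) 9857.143ms=92/7b +428.571ms=4/7b
21) 10285.714ms=96/7b +428.571ms=4/7b
22) 10714.286ms=100/7b +428.571ms=4/7b
23) 11142.857ms=104/7b +428.571ms=4/7b
24) 11571.429ms=108/7b +428.571ms=4/7b
Σ=16b of 16 (80bpm 4/4) — PASS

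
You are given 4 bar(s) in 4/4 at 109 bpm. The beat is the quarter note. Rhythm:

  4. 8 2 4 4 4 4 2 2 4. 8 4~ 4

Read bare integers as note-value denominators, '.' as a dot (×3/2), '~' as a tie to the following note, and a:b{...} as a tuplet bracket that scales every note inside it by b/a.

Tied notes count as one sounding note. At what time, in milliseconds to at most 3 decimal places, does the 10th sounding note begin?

1. 0.0ms @ 0 + 825.688ms (3/2)
2. 825.688ms @ 3/2 + 275.229ms (1/2)
3. 1100.917ms @ 2 + 1100.917ms (2)
4. 2201.835ms @ 4 + 550.459ms (1)
5. 2752.294ms @ 5 + 550.459ms (1)
6. 3302.752ms @ 6 + 550.459ms (1)
7. 3853.211ms @ 7 + 550.459ms (1)
8. 4403.67ms @ 8 + 1100.917ms (2)
9. 5504.587ms @ 10 + 1100.917ms (2)
10. 6605.505ms @ 12 + 825.688ms (3/2)
11. 7431.193ms @ 27/2 + 275.229ms (1/2)
12. 7706.422ms @ 14 + 1100.917ms (2)

note 10 onset = 12b = 6605.505ms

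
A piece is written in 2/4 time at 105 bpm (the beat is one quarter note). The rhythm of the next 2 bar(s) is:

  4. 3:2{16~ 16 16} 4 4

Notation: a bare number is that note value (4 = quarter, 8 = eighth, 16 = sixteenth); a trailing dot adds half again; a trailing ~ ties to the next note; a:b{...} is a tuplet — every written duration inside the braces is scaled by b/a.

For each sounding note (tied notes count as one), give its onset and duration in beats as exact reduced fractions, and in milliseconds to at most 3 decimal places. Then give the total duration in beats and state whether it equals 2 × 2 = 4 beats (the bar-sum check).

1) 0.0ms=0b +857.143ms=3/2b
2) 857.143ms=3/2b +190.476ms=1/3b
3) 1047.619ms=11/6b +95.238ms=1/6b
4) 1142.857ms=2b +571.429ms=1b
5) 1714.286ms=3b +571.429ms=1b
Σ=4b of 4 (105bpm 2/4) — PASS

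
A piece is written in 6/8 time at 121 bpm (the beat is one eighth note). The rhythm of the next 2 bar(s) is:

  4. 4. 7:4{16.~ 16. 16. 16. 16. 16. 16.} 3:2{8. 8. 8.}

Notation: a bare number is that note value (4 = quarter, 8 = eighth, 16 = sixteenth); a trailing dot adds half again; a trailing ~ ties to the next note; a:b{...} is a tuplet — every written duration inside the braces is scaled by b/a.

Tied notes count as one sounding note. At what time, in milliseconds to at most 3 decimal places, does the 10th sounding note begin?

1. 0.0ms @ 0 + 1487.603ms (3)
2. 1487.603ms @ 3 + 1487.603ms (3)
3. 2975.207ms @ 6 + 425.03ms (6/7)
4. 3400.236ms @ 48/7 + 212.515ms (3/7)
5. 3612.751ms @ 51/7 + 212.515ms (3/7)
6. 3825.266ms @ 54/7 + 212.515ms (3/7)
7. 4037.78ms @ 57/7 + 212.515ms (3/7)
8. 4250.295ms @ 60/7 + 212.515ms (3/7)
9. 4462.81ms @ 9 + 495.868ms (1)
10. 4958.678ms @ 10 + 495.868ms (1)
11. 5454.545ms @ 11 + 495.868ms (1)

note 10 onset = 10b = 4958.678ms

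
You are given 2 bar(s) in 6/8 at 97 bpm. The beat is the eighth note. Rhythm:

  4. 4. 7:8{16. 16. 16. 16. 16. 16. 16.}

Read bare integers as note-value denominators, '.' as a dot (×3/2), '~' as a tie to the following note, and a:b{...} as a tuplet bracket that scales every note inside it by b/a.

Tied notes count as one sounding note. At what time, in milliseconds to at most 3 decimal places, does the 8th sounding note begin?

note 8 onset = 72/7b = 6362.297ms

1. 0.0ms @ 0 + 1855.67ms (3)
2. 1855.67ms @ 3 + 1855.67ms (3)
3. 3711.34ms @ 6 + 530.191ms (6/7)
4. 4241.532ms @ 48/7 + 530.191ms (6/7)
5. 4771.723ms @ 54/7 + 530.191ms (6/7)
6. 5301.915ms @ 60/7 + 530.191ms (6/7)
7. 5832.106ms @ 66/7 + 530.191ms (6/7)
8. 6362.297ms @ 72/7 + 530.191ms (6/7)
9. 6892.489ms @ 78/7 + 530.191ms (6/7)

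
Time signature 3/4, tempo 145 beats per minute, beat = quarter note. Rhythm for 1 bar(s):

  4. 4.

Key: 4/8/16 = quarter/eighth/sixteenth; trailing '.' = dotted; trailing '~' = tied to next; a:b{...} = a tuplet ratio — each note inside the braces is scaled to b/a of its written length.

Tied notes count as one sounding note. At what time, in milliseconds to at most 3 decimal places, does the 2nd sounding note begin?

1. 0.0ms @ 0 + 620.69ms (3/2)
2. 620.69ms @ 3/2 + 620.69ms (3/2)

note 2 onset = 3/2b = 620.69ms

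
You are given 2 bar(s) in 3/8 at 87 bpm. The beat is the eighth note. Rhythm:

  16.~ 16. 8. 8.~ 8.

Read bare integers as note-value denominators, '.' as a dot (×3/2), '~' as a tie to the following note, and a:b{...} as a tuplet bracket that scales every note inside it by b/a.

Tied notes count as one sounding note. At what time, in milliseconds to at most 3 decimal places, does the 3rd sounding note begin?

1. 0.0ms @ 0 + 1034.483ms (3/2)
2. 1034.483ms @ 3/2 + 1034.483ms (3/2)
3. 2068.966ms @ 3 + 2068.966ms (3)

note 3 onset = 3b = 2068.966ms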